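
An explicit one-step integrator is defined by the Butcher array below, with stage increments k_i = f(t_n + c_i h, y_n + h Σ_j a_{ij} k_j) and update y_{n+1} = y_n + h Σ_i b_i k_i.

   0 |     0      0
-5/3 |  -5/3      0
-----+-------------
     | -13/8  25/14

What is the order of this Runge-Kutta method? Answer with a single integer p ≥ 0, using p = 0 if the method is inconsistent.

b = (-13/8, 25/14)
c = (0, -5/3)
Σ b_i: (-13/8)·1 + 25/14·1 = 9/56 ≠ 1 ⇒ order 0.

0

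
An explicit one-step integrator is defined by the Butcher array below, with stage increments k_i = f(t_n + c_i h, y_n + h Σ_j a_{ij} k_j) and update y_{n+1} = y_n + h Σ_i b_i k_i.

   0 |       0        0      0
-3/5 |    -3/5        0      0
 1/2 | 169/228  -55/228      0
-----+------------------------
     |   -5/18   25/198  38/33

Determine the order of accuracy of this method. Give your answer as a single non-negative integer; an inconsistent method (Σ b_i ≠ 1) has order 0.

b = (-5/18, 25/198, 38/33)
c = (0, -3/5, 1/2)
Ac = (0, 0, 11/76)
Σ b_i: (-5/18)·1 + 25/198·1 + 38/33·1 = 1 ✓
b·c: 25/198·(-3/5) + 38/33·1/2 = 1/2 ✓
b·c²: 25/198·9/25 + 38/33·1/4 = 1/3 ✓
b·Ac: 38/33·11/76 = 1/6 ✓; 3 stages ⇒ order 3.

3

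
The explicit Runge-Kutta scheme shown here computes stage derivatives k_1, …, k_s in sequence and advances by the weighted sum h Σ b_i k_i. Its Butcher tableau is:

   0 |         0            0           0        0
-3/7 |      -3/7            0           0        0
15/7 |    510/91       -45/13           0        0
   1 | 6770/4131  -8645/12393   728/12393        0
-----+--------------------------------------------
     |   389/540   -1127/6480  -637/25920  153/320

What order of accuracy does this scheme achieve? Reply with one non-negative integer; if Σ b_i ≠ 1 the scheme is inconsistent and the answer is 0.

4

b = (389/540, -1127/6480, -637/25920, 153/320)
c = (0, -3/7, 15/7, 1)
Ac = (0, 0, 135/91, 65/153)
Σ b_i: 389/540·1 + (-1127/6480)·1 + (-637/25920)·1 + 153/320·1 = 1 ✓
b·c: (-1127/6480)·(-3/7) + (-637/25920)·15/7 + 153/320·1 = 1/2 ✓
b·c²: (-1127/6480)·9/49 + (-637/25920)·225/49 + 153/320·1 = 1/3 ✓
b·Ac: (-637/25920)·135/91 + 153/320·65/153 = 1/6 ✓
b·c³: (-1127/6480)·(-27/343) + (-637/25920)·3375/343 + 153/320·1 = 1/4 ✓
b·(c∘Ac): (-637/25920)·2025/637 + 153/320·65/153 = 1/8 ✓
b·Ac²: (-637/25920)·(-405/637) + 153/320·65/459 = 1/12 ✓
b·A²c: 153/320·40/459 = 1/24 ✓; 4 stages ⇒ order 4.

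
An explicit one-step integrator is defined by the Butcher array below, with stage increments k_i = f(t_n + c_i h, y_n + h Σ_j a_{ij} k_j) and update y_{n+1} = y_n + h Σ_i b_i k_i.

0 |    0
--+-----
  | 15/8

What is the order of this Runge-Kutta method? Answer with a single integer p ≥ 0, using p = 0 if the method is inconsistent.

0

b = (15/8)
c = (0)
Σ b_i: 15/8·1 = 15/8 ≠ 1 ⇒ order 0.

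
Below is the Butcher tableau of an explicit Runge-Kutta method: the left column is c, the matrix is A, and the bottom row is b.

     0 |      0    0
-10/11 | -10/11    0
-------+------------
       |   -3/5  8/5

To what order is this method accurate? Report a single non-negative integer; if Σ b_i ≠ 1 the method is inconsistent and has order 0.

b = (-3/5, 8/5)
c = (0, -10/11)
Σ b_i: (-3/5)·1 + 8/5·1 = 1 ✓
b·c: 8/5·(-10/11) = -16/11 ≠ 1/2 ⇒ order 1.

1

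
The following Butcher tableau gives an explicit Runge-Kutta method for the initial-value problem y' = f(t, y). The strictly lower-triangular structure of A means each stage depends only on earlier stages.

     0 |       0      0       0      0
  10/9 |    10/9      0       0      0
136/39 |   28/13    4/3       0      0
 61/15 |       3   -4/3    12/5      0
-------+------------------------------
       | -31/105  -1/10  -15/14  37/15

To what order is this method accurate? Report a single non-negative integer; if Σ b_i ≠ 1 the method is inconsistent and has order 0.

1

b = (-31/105, -1/10, -15/14, 37/15)
c = (0, 10/9, 136/39, 61/15)
Ac = (0, 0, 40/27, 12088/1755)
Σ b_i: (-31/105)·1 + (-1/10)·1 + (-15/14)·1 + 37/15·1 = 1 ✓
b·c: (-1/10)·10/9 + (-15/14)·136/39 + 37/15·61/15 = 14068/2275 ≠ 1/2 ⇒ order 1.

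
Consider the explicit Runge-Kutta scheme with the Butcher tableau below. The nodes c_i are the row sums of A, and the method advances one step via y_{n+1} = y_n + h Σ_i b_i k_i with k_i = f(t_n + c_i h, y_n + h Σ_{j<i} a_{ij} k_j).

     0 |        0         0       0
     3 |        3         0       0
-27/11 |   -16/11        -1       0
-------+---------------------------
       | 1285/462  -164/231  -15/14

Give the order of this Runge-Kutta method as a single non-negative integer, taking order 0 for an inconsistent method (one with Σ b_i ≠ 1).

b = (1285/462, -164/231, -15/14)
c = (0, 3, -27/11)
Ac = (0, 0, -3)
Σ b_i: 1285/462·1 + (-164/231)·1 + (-15/14)·1 = 1 ✓
b·c: (-164/231)·3 + (-15/14)·(-27/11) = 1/2 ✓
b·c²: (-164/231)·9 + (-15/14)·729/121 = -21759/1694 ≠ 1/3 ⇒ order 2.
b·Ac: (-15/14)·(-3) = 45/14 ≠ 1/6

2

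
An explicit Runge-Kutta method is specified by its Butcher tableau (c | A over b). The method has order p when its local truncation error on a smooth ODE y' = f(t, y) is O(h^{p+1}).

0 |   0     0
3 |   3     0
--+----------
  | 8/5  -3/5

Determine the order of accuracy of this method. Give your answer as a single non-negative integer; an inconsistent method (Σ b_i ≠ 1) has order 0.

b = (8/5, -3/5)
c = (0, 3)
Σ b_i: 8/5·1 + (-3/5)·1 = 1 ✓
b·c: (-3/5)·3 = -9/5 ≠ 1/2 ⇒ order 1.

1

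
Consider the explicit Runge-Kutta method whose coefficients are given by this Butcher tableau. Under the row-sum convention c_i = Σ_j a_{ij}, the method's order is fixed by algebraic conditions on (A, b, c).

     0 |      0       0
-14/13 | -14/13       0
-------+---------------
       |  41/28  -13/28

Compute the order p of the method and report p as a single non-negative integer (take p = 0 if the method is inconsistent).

2

b = (41/28, -13/28)
c = (0, -14/13)
Σ b_i: 41/28·1 + (-13/28)·1 = 1 ✓
b·c: (-13/28)·(-14/13) = 1/2 ✓; 2 stages ⇒ order 2.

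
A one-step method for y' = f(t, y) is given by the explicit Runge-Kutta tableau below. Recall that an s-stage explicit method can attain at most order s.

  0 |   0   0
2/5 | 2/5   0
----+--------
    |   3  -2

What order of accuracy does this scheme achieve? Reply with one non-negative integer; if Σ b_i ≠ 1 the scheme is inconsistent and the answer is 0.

b = (3, -2)
c = (0, 2/5)
Σ b_i: 3·1 + (-2)·1 = 1 ✓
b·c: (-2)·2/5 = -4/5 ≠ 1/2 ⇒ order 1.

1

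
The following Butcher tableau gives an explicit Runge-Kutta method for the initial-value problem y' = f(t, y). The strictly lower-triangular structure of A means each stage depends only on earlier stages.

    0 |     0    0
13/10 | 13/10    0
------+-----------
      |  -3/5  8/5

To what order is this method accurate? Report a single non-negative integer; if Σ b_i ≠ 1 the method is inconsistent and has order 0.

1

b = (-3/5, 8/5)
c = (0, 13/10)
Σ b_i: (-3/5)·1 + 8/5·1 = 1 ✓
b·c: 8/5·13/10 = 52/25 ≠ 1/2 ⇒ order 1.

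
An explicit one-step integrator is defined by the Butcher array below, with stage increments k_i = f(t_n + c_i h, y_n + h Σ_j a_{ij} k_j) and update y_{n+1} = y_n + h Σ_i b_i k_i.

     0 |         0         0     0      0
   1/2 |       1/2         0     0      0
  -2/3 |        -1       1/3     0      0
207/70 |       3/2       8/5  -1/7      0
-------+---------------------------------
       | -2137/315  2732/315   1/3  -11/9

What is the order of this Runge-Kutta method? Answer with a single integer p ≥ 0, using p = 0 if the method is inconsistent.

2

b = (-2137/315, 2732/315, 1/3, -11/9)
c = (0, 1/2, -2/3, 207/70)
Ac = (0, 0, 1/6, 94/105)
Σ b_i: (-2137/315)·1 + 2732/315·1 + 1/3·1 + (-11/9)·1 = 1 ✓
b·c: 2732/315·1/2 + 1/3·(-2/3) + (-11/9)·207/70 = 1/2 ✓
b·c²: 2732/315·1/4 + 1/3·4/9 + (-11/9)·42849/4900 = -1107557/132300 ≠ 1/3 ⇒ order 2.
b·Ac: 1/3·1/6 + (-11/9)·94/105 = -1963/1890 ≠ 1/6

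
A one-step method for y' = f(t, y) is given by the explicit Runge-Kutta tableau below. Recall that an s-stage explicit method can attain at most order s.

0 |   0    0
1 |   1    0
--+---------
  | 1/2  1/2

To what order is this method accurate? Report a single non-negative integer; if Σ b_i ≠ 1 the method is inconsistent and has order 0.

2

b = (1/2, 1/2)
c = (0, 1)
Σ b_i: 1/2·1 + 1/2·1 = 1 ✓
b·c: 1/2·1 = 1/2 ✓; 2 stages ⇒ order 2.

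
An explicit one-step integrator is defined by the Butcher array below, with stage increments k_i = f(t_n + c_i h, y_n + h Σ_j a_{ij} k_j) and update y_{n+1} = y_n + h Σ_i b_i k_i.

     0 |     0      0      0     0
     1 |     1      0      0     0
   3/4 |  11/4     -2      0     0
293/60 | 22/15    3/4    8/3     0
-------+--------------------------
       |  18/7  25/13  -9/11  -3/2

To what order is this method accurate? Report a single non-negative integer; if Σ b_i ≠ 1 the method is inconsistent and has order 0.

b = (18/7, 25/13, -9/11, -3/2)
c = (0, 1, 3/4, 293/60)
Ac = (0, 0, -2, 11/4)
Σ b_i: 18/7·1 + 25/13·1 + (-9/11)·1 + (-3/2)·1 = 4357/2002 ≠ 1 ⇒ order 0.

0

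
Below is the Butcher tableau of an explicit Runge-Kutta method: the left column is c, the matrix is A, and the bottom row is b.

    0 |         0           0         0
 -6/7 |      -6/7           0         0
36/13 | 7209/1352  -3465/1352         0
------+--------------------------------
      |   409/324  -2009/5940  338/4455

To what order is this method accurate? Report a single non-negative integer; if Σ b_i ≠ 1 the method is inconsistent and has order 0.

b = (409/324, -2009/5940, 338/4455)
c = (0, -6/7, 36/13)
Ac = (0, 0, 1485/676)
Σ b_i: 409/324·1 + (-2009/5940)·1 + 338/4455·1 = 1 ✓
b·c: (-2009/5940)·(-6/7) + 338/4455·36/13 = 1/2 ✓
b·c²: (-2009/5940)·36/49 + 338/4455·1296/169 = 1/3 ✓
b·Ac: 338/4455·1485/676 = 1/6 ✓; 3 stages ⇒ order 3.

3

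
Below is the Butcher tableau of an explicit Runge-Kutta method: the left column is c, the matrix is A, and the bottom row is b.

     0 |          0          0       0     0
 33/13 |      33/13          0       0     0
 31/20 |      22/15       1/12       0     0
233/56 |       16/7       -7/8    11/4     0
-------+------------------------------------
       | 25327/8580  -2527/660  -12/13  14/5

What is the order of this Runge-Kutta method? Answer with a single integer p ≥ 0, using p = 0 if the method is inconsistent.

b = (25327/8580, -2527/660, -12/13, 14/5)
c = (0, 33/13, 31/20, 233/56)
Ac = (0, 0, 11/52, 2123/1040)
Σ b_i: 25327/8580·1 + (-2527/660)·1 + (-12/13)·1 + 14/5·1 = 1 ✓
b·c: (-2527/660)·33/13 + (-12/13)·31/20 + 14/5·233/56 = 1/2 ✓
b·c²: (-2527/660)·1089/169 + (-12/13)·961/400 + 14/5·54289/3136 = 20425901/946400 ≠ 1/3 ⇒ order 2.
b·Ac: (-12/13)·11/52 + 14/5·2123/1040 = 186593/33800 ≠ 1/6

2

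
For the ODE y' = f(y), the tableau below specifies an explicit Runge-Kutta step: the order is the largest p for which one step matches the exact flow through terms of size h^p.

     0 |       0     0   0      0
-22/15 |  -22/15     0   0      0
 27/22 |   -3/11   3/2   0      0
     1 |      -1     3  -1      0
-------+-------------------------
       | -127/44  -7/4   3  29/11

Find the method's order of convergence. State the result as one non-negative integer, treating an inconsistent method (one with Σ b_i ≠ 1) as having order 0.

b = (-127/44, -7/4, 3, 29/11)
c = (0, -22/15, 27/22, 1)
Ac = (0, 0, -11/5, -619/110)
Σ b_i: (-127/44)·1 + (-7/4)·1 + 3·1 + 29/11·1 = 1 ✓
b·c: (-7/4)·(-22/15) + 3·27/22 + 29/11·1 = 1466/165 ≠ 1/2 ⇒ order 1.

1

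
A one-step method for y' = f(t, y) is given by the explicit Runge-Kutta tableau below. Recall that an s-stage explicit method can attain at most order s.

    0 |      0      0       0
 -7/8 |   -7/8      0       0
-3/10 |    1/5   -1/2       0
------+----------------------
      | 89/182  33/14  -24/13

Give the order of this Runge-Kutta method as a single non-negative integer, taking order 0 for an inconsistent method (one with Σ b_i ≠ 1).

b = (89/182, 33/14, -24/13)
c = (0, -7/8, -3/10)
Ac = (0, 0, 7/16)
Σ b_i: 89/182·1 + 33/14·1 + (-24/13)·1 = 1 ✓
b·c: 33/14·(-7/8) + (-24/13)·(-3/10) = -1569/1040 ≠ 1/2 ⇒ order 1.

1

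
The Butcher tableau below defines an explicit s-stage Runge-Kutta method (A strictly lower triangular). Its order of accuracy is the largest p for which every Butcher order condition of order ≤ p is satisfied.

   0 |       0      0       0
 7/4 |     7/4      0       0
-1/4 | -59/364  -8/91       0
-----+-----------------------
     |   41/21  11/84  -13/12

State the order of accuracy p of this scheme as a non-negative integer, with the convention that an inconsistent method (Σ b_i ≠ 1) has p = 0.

b = (41/21, 11/84, -13/12)
c = (0, 7/4, -1/4)
Ac = (0, 0, -2/13)
Σ b_i: 41/21·1 + 11/84·1 + (-13/12)·1 = 1 ✓
b·c: 11/84·7/4 + (-13/12)·(-1/4) = 1/2 ✓
b·c²: 11/84·49/16 + (-13/12)·1/16 = 1/3 ✓
b·Ac: (-13/12)·(-2/13) = 1/6 ✓; 3 stages ⇒ order 3.

3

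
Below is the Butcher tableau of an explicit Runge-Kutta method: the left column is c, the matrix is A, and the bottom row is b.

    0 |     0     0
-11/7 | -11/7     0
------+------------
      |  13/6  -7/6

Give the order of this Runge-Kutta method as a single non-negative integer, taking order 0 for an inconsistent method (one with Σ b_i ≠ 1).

b = (13/6, -7/6)
c = (0, -11/7)
Σ b_i: 13/6·1 + (-7/6)·1 = 1 ✓
b·c: (-7/6)·(-11/7) = 11/6 ≠ 1/2 ⇒ order 1.

1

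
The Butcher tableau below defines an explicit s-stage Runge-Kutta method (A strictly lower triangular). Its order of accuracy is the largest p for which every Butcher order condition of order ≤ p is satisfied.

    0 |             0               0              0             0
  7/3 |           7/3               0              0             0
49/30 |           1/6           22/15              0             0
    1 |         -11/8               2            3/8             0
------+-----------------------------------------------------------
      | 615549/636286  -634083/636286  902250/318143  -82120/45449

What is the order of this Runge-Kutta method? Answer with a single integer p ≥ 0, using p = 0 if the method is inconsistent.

b = (615549/636286, -634083/636286, 902250/318143, -82120/45449)
c = (0, 7/3, 49/30, 1)
Ac = (0, 0, 154/45, 1267/240)
Σ b_i: 615549/636286·1 + (-634083/636286)·1 + 902250/318143·1 + (-82120/45449)·1 = 1 ✓
b·c: (-634083/636286)·7/3 + 902250/318143·49/30 + (-82120/45449)·1 = 1/2 ✓
b·c²: (-634083/636286)·49/9 + 902250/318143·2401/900 + (-82120/45449)·1 = 1/3 ✓
b·Ac: 902250/318143·154/45 + (-82120/45449)·1267/240 = 1/6 ✓
b·c³: (-634083/636286)·343/27 + 902250/318143·117649/27000 + (-82120/45449)·1 = -3450877/1636164 ≠ 1/4 ⇒ order 3.
b·(c∘Ac): 902250/318143·3773/675 + (-82120/45449)·1267/240 = 1721629/272694 ≠ 1/8
b·Ac²: 902250/318143·1078/135 + (-82120/45449)·85603/7200 = 9519041/8180820 ≠ 1/12
b·A²c: (-82120/45449)·77/60 = -316162/136347 ≠ 1/24

3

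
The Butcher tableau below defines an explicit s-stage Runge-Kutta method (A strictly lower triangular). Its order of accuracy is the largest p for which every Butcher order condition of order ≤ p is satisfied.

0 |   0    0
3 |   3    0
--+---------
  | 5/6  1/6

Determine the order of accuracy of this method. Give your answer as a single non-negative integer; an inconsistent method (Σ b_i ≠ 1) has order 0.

b = (5/6, 1/6)
c = (0, 3)
Σ b_i: 5/6·1 + 1/6·1 = 1 ✓
b·c: 1/6·3 = 1/2 ✓; 2 stages ⇒ order 2.

2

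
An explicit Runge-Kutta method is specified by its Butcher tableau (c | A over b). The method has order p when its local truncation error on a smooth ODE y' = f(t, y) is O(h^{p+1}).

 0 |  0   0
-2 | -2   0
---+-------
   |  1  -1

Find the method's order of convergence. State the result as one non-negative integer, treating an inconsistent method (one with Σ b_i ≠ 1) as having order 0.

b = (1, -1)
c = (0, -2)
Σ b_i: 1·1 + (-1)·1 = 0 ≠ 1 ⇒ order 0.

0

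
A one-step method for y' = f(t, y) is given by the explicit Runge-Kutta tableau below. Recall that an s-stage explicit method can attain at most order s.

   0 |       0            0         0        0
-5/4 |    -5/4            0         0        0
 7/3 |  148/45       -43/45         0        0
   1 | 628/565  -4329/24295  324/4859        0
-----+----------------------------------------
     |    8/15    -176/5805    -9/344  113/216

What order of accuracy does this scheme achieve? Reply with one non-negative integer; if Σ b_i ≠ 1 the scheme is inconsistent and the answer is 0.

4

b = (8/15, -176/5805, -9/344, 113/216)
c = (0, -5/4, 7/3, 1)
Ac = (0, 0, 43/36, 171/452)
Σ b_i: 8/15·1 + (-176/5805)·1 + (-9/344)·1 + 113/216·1 = 1 ✓
b·c: (-176/5805)·(-5/4) + (-9/344)·7/3 + 113/216·1 = 1/2 ✓
b·c²: (-176/5805)·25/16 + (-9/344)·49/9 + 113/216·1 = 1/3 ✓
b·Ac: (-9/344)·43/36 + 113/216·171/452 = 1/6 ✓
b·c³: (-176/5805)·(-125/64) + (-9/344)·343/27 + 113/216·1 = 1/4 ✓
b·(c∘Ac): (-9/344)·301/108 + 113/216·171/452 = 1/8 ✓
b·Ac²: (-9/344)·(-215/144) + 113/216·153/1808 = 1/12 ✓
b·A²c: 113/216·9/113 = 1/24 ✓; 4 stages ⇒ order 4.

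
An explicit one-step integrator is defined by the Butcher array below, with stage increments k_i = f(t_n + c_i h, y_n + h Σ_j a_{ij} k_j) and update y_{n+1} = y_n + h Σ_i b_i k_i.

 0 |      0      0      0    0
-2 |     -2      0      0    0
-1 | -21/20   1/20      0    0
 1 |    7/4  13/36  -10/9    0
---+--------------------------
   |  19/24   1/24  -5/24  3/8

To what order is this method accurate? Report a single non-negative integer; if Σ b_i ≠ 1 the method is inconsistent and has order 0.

4

b = (19/24, 1/24, -5/24, 3/8)
c = (0, -2, -1, 1)
Ac = (0, 0, -1/10, 7/18)
Σ b_i: 19/24·1 + 1/24·1 + (-5/24)·1 + 3/8·1 = 1 ✓
b·c: 1/24·(-2) + (-5/24)·(-1) + 3/8·1 = 1/2 ✓
b·c²: 1/24·4 + (-5/24)·1 + 3/8·1 = 1/3 ✓
b·Ac: (-5/24)·(-1/10) + 3/8·7/18 = 1/6 ✓
b·c³: 1/24·(-8) + (-5/24)·(-1) + 3/8·1 = 1/4 ✓
b·(c∘Ac): (-5/24)·1/10 + 3/8·7/18 = 1/8 ✓
b·Ac²: (-5/24)·1/5 + 3/8·1/3 = 1/12 ✓
b·A²c: 3/8·1/9 = 1/24 ✓; 4 stages ⇒ order 4.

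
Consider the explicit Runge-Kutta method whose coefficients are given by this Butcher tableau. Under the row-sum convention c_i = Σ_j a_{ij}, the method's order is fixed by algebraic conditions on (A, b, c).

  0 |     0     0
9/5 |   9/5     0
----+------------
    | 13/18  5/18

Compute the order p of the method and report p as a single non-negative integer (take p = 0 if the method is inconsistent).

2

b = (13/18, 5/18)
c = (0, 9/5)
Σ b_i: 13/18·1 + 5/18·1 = 1 ✓
b·c: 5/18·9/5 = 1/2 ✓; 2 stages ⇒ order 2.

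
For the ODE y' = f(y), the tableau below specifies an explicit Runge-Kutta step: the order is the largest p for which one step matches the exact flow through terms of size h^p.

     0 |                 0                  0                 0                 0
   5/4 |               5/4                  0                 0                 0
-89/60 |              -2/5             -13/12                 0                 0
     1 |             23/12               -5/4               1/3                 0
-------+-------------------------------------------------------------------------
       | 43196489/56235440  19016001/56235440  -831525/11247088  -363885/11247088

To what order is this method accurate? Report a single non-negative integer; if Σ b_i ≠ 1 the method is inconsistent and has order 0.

b = (43196489/56235440, 19016001/56235440, -831525/11247088, -363885/11247088)
c = (0, 5/4, -89/60, 1)
Ac = (0, 0, -65/48, -1481/720)
Σ b_i: 43196489/56235440·1 + 19016001/56235440·1 + (-831525/11247088)·1 + (-363885/11247088)·1 = 1 ✓
b·c: 19016001/56235440·5/4 + (-831525/11247088)·(-89/60) + (-363885/11247088)·1 = 1/2 ✓
b·c²: 19016001/56235440·25/16 + (-831525/11247088)·7921/3600 + (-363885/11247088)·1 = 1/3 ✓
b·Ac: (-831525/11247088)·(-65/48) + (-363885/11247088)·(-1481/720) = 1/6 ✓
b·c³: 19016001/56235440·125/64 + (-831525/11247088)·(-704969/216000) + (-363885/11247088)·1 = 7040250907/8097903360 ≠ 1/4 ⇒ order 3.
b·(c∘Ac): (-831525/11247088)·1157/576 + (-363885/11247088)·(-1481/720) = -176981159/2159440896 ≠ 1/8
b·Ac²: (-831525/11247088)·(-325/192) + (-363885/11247088)·(-52691/43200) = 333244709/2024475840 ≠ 1/12
b·A²c: (-363885/11247088)·(-65/144) = 7884175/539860224 ≠ 1/24

3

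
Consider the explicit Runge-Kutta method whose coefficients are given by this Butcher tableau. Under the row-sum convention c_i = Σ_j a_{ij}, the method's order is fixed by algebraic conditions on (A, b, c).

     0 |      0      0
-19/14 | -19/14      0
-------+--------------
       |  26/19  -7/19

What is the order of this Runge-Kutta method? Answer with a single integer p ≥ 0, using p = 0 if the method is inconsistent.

b = (26/19, -7/19)
c = (0, -19/14)
Σ b_i: 26/19·1 + (-7/19)·1 = 1 ✓
b·c: (-7/19)·(-19/14) = 1/2 ✓; 2 stages ⇒ order 2.

2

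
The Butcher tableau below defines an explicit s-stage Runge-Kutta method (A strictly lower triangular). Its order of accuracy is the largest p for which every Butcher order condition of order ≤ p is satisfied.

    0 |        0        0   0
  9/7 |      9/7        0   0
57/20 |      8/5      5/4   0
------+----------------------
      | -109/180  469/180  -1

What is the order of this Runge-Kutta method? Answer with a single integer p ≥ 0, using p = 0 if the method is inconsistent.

2

b = (-109/180, 469/180, -1)
c = (0, 9/7, 57/20)
Ac = (0, 0, 45/28)
Σ b_i: (-109/180)·1 + 469/180·1 + (-1)·1 = 1 ✓
b·c: 469/180·9/7 + (-1)·57/20 = 1/2 ✓
b·c²: 469/180·81/49 + (-1)·3249/400 = -10683/2800 ≠ 1/3 ⇒ order 2.
b·Ac: (-1)·45/28 = -45/28 ≠ 1/6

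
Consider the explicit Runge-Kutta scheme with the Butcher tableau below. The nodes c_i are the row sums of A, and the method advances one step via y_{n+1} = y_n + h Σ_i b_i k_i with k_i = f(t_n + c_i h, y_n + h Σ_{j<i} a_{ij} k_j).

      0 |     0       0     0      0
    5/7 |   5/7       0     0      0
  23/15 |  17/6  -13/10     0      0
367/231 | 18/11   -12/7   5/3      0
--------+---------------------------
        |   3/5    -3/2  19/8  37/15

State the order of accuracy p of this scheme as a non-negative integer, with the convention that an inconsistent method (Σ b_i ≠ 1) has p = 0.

0

b = (3/5, -3/2, 19/8, 37/15)
c = (0, 5/7, 23/15, 367/231)
Ac = (0, 0, -13/14, 587/441)
Σ b_i: 3/5·1 + (-3/2)·1 + 19/8·1 + 37/15·1 = 473/120 ≠ 1 ⇒ order 0.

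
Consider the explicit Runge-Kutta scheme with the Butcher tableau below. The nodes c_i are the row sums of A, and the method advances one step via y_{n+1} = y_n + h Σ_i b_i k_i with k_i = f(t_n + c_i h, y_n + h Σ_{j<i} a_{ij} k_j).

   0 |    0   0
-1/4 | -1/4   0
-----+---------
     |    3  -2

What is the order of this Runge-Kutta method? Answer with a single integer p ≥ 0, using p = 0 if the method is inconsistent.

2

b = (3, -2)
c = (0, -1/4)
Σ b_i: 3·1 + (-2)·1 = 1 ✓
b·c: (-2)·(-1/4) = 1/2 ✓; 2 stages ⇒ order 2.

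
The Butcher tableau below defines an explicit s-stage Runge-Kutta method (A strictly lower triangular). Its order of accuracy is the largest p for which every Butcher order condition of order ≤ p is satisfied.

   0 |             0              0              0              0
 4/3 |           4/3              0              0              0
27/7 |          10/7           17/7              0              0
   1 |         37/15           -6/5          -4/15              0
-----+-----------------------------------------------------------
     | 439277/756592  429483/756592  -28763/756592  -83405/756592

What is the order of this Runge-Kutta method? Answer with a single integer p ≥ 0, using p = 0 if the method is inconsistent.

3

b = (439277/756592, 429483/756592, -28763/756592, -83405/756592)
c = (0, 4/3, 27/7, 1)
Ac = (0, 0, 68/21, -92/35)
Σ b_i: 439277/756592·1 + 429483/756592·1 + (-28763/756592)·1 + (-83405/756592)·1 = 1 ✓
b·c: 429483/756592·4/3 + (-28763/756592)·27/7 + (-83405/756592)·1 = 1/2 ✓
b·c²: 429483/756592·16/9 + (-28763/756592)·729/49 + (-83405/756592)·1 = 1/3 ✓
b·Ac: (-28763/756592)·68/21 + (-83405/756592)·(-92/35) = 1/6 ✓
b·c³: 429483/756592·64/27 + (-28763/756592)·19683/343 + (-83405/756592)·1 = -11275919/11916324 ≠ 1/4 ⇒ order 3.
b·(c∘Ac): (-28763/756592)·612/49 + (-83405/756592)·(-92/35) = -17501/94574 ≠ 1/8
b·Ac²: (-28763/756592)·272/63 + (-83405/756592)·(-4484/735) = 6058145/11916324 ≠ 1/12
b·A²c: (-83405/756592)·(-272/315) = 40511/425583 ≠ 1/24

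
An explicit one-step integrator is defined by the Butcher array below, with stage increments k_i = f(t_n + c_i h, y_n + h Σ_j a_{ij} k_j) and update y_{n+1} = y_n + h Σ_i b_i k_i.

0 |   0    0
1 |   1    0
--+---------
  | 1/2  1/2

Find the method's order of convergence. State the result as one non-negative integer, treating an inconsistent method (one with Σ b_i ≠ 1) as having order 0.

2

b = (1/2, 1/2)
c = (0, 1)
Σ b_i: 1/2·1 + 1/2·1 = 1 ✓
b·c: 1/2·1 = 1/2 ✓; 2 stages ⇒ order 2.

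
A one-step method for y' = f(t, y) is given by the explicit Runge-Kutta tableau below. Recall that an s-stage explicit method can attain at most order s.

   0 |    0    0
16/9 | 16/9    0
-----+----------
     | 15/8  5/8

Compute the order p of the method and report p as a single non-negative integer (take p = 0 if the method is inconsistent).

0

b = (15/8, 5/8)
c = (0, 16/9)
Σ b_i: 15/8·1 + 5/8·1 = 5/2 ≠ 1 ⇒ order 0.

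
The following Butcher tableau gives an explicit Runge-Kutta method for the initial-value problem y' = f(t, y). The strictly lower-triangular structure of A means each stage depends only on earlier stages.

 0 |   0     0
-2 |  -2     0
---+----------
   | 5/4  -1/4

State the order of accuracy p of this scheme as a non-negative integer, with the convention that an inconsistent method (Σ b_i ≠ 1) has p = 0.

b = (5/4, -1/4)
c = (0, -2)
Σ b_i: 5/4·1 + (-1/4)·1 = 1 ✓
b·c: (-1/4)·(-2) = 1/2 ✓; 2 stages ⇒ order 2.

2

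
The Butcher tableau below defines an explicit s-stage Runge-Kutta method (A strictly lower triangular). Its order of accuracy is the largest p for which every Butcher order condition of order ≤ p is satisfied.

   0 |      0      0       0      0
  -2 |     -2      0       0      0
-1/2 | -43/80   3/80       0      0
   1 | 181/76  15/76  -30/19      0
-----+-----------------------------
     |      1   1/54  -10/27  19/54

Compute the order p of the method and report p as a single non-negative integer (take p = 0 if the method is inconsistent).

b = (1, 1/54, -10/27, 19/54)
c = (0, -2, -1/2, 1)
Ac = (0, 0, -3/40, 15/38)
Σ b_i: 1·1 + 1/54·1 + (-10/27)·1 + 19/54·1 = 1 ✓
b·c: 1/54·(-2) + (-10/27)·(-1/2) + 19/54·1 = 1/2 ✓
b·c²: 1/54·4 + (-10/27)·1/4 + 19/54·1 = 1/3 ✓
b·Ac: (-10/27)·(-3/40) + 19/54·15/38 = 1/6 ✓
b·c³: 1/54·(-8) + (-10/27)·(-1/8) + 19/54·1 = 1/4 ✓
b·(c∘Ac): (-10/27)·3/80 + 19/54·15/38 = 1/8 ✓
b·Ac²: (-10/27)·3/20 + 19/54·15/38 = 1/12 ✓
b·A²c: 19/54·9/76 = 1/24 ✓; 4 stages ⇒ order 4.

4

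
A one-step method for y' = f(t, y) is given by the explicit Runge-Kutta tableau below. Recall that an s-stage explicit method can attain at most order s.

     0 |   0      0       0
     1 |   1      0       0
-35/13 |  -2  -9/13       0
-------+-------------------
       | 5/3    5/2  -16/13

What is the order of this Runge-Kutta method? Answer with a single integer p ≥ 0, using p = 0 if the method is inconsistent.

b = (5/3, 5/2, -16/13)
c = (0, 1, -35/13)
Ac = (0, 0, -9/13)
Σ b_i: 5/3·1 + 5/2·1 + (-16/13)·1 = 229/78 ≠ 1 ⇒ order 0.

0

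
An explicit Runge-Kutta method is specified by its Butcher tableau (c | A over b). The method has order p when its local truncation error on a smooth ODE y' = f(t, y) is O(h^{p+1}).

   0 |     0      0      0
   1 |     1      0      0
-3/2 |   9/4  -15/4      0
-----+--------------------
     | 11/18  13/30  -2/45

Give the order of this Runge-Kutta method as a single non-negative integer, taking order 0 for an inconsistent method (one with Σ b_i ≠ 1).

3

b = (11/18, 13/30, -2/45)
c = (0, 1, -3/2)
Ac = (0, 0, -15/4)
Σ b_i: 11/18·1 + 13/30·1 + (-2/45)·1 = 1 ✓
b·c: 13/30·1 + (-2/45)·(-3/2) = 1/2 ✓
b·c²: 13/30·1 + (-2/45)·9/4 = 1/3 ✓
b·Ac: (-2/45)·(-15/4) = 1/6 ✓; 3 stages ⇒ order 3.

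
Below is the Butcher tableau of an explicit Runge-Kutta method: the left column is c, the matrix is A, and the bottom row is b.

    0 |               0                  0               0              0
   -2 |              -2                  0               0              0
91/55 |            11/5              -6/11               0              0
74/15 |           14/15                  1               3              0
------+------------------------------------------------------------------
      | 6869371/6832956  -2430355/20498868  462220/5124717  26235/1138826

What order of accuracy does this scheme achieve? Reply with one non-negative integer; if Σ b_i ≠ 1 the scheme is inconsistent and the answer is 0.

b = (6869371/6832956, -2430355/20498868, 462220/5124717, 26235/1138826)
c = (0, -2, 91/55, 74/15)
Ac = (0, 0, 12/11, 163/55)
Σ b_i: 6869371/6832956·1 + (-2430355/20498868)·1 + 462220/5124717·1 + 26235/1138826·1 = 1 ✓
b·c: (-2430355/20498868)·(-2) + 462220/5124717·91/55 + 26235/1138826·74/15 = 1/2 ✓
b·c²: (-2430355/20498868)·4 + 462220/5124717·8281/3025 + 26235/1138826·5476/225 = 1/3 ✓
b·Ac: 462220/5124717·12/11 + 26235/1138826·163/55 = 1/6 ✓
b·c³: (-2430355/20498868)·(-8) + 462220/5124717·753571/166375 + 26235/1138826·405224/3375 = 49662186/12045275 ≠ 1/4 ⇒ order 3.
b·(c∘Ac): 462220/5124717·1092/605 + 26235/1138826·12062/825 = 4267267/8541195 ≠ 1/8
b·Ac²: 462220/5124717·(-24/11) + 26235/1138826·36943/3025 = 1222141/14454330 ≠ 1/12
b·A²c: 26235/1138826·36/11 = 42930/569413 ≠ 1/24

3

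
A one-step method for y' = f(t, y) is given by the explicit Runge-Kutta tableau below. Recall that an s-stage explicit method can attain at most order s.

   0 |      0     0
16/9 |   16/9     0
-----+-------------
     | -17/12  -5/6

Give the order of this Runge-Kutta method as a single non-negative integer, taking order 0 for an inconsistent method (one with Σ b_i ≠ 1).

b = (-17/12, -5/6)
c = (0, 16/9)
Σ b_i: (-17/12)·1 + (-5/6)·1 = -9/4 ≠ 1 ⇒ order 0.

0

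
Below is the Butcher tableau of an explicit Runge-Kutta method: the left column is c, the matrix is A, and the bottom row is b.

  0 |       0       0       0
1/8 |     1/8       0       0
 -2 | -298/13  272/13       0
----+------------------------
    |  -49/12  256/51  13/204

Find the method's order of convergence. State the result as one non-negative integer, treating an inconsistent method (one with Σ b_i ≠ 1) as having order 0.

b = (-49/12, 256/51, 13/204)
c = (0, 1/8, -2)
Ac = (0, 0, 34/13)
Σ b_i: (-49/12)·1 + 256/51·1 + 13/204·1 = 1 ✓
b·c: 256/51·1/8 + 13/204·(-2) = 1/2 ✓
b·c²: 256/51·1/64 + 13/204·4 = 1/3 ✓
b·Ac: 13/204·34/13 = 1/6 ✓; 3 stages ⇒ order 3.

3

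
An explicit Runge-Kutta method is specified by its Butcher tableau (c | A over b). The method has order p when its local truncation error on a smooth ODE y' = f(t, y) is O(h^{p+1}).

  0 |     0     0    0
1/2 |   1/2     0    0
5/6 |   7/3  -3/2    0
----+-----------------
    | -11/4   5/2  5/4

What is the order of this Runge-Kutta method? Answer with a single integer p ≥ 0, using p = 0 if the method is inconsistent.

b = (-11/4, 5/2, 5/4)
c = (0, 1/2, 5/6)
Ac = (0, 0, -3/4)
Σ b_i: (-11/4)·1 + 5/2·1 + 5/4·1 = 1 ✓
b·c: 5/2·1/2 + 5/4·5/6 = 55/24 ≠ 1/2 ⇒ order 1.

1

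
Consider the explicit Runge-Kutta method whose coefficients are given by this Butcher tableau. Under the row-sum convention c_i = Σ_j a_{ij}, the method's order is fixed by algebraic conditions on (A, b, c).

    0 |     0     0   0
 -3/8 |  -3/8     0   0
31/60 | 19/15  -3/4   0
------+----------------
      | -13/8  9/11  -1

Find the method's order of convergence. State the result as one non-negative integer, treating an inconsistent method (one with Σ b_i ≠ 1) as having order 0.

0

b = (-13/8, 9/11, -1)
c = (0, -3/8, 31/60)
Ac = (0, 0, 9/32)
Σ b_i: (-13/8)·1 + 9/11·1 + (-1)·1 = -159/88 ≠ 1 ⇒ order 0.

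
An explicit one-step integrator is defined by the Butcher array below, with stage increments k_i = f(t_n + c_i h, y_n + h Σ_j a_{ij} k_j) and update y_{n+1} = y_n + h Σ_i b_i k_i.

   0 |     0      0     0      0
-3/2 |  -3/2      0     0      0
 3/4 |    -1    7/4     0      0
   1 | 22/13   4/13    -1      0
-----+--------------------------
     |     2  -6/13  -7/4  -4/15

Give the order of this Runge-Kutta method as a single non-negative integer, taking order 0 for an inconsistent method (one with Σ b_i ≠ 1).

0

b = (2, -6/13, -7/4, -4/15)
c = (0, -3/2, 3/4, 1)
Ac = (0, 0, -21/8, -63/52)
Σ b_i: 2·1 + (-6/13)·1 + (-7/4)·1 + (-4/15)·1 = -373/780 ≠ 1 ⇒ order 0.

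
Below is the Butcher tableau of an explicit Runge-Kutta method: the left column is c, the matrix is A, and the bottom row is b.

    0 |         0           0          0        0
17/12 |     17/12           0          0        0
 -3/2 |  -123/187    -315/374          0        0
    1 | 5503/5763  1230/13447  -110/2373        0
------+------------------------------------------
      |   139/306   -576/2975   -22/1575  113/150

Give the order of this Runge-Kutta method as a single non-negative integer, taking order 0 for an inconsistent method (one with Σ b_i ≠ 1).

4

b = (139/306, -576/2975, -22/1575, 113/150)
c = (0, 17/12, -3/2, 1)
Ac = (0, 0, -105/88, 45/226)
Σ b_i: 139/306·1 + (-576/2975)·1 + (-22/1575)·1 + 113/150·1 = 1 ✓
b·c: (-576/2975)·17/12 + (-22/1575)·(-3/2) + 113/150·1 = 1/2 ✓
b·c²: (-576/2975)·289/144 + (-22/1575)·9/4 + 113/150·1 = 1/3 ✓
b·Ac: (-22/1575)·(-105/88) + 113/150·45/226 = 1/6 ✓
b·c³: (-576/2975)·4913/1728 + (-22/1575)·(-27/8) + 113/150·1 = 1/4 ✓
b·(c∘Ac): (-22/1575)·315/176 + 113/150·45/226 = 1/8 ✓
b·Ac²: (-22/1575)·(-595/352) + 113/150·215/2712 = 1/12 ✓
b·A²c: 113/150·25/452 = 1/24 ✓; 4 stages ⇒ order 4.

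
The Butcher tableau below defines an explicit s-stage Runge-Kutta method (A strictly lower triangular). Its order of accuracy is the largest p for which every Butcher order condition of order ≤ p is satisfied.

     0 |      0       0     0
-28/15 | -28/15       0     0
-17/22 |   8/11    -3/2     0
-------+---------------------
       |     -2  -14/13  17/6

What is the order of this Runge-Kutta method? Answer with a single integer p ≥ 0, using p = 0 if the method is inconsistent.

b = (-2, -14/13, 17/6)
c = (0, -28/15, -17/22)
Ac = (0, 0, 14/5)
Σ b_i: (-2)·1 + (-14/13)·1 + 17/6·1 = -19/78 ≠ 1 ⇒ order 0.

0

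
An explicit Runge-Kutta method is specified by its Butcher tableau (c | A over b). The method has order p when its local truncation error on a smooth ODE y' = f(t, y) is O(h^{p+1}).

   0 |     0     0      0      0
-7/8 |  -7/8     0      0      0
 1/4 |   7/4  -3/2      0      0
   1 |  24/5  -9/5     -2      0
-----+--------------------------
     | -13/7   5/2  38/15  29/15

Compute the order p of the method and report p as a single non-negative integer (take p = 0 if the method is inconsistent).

b = (-13/7, 5/2, 38/15, 29/15)
c = (0, -7/8, 1/4, 1)
Ac = (0, 0, 21/16, 43/40)
Σ b_i: (-13/7)·1 + 5/2·1 + 38/15·1 + 29/15·1 = 1073/210 ≠ 1 ⇒ order 0.

0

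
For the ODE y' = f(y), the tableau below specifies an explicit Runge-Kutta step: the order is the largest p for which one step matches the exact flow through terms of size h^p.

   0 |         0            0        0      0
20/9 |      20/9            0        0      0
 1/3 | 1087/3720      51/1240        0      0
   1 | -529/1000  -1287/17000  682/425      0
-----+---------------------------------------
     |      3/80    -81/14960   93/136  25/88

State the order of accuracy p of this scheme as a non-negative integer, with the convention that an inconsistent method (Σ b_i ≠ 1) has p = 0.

4

b = (3/80, -81/14960, 93/136, 25/88)
c = (0, 20/9, 1/3, 1)
Ac = (0, 0, 17/186, 11/30)
Σ b_i: 3/80·1 + (-81/14960)·1 + 93/136·1 + 25/88·1 = 1 ✓
b·c: (-81/14960)·20/9 + 93/136·1/3 + 25/88·1 = 1/2 ✓
b·c²: (-81/14960)·400/81 + 93/136·1/9 + 25/88·1 = 1/3 ✓
b·Ac: 93/136·17/186 + 25/88·11/30 = 1/6 ✓
b·c³: (-81/14960)·8000/729 + 93/136·1/27 + 25/88·1 = 1/4 ✓
b·(c∘Ac): 93/136·17/558 + 25/88·11/30 = 1/8 ✓
b·Ac²: 93/136·170/837 + 25/88·(-44/225) = 1/12 ✓
b·A²c: 25/88·11/75 = 1/24 ✓; 4 stages ⇒ order 4.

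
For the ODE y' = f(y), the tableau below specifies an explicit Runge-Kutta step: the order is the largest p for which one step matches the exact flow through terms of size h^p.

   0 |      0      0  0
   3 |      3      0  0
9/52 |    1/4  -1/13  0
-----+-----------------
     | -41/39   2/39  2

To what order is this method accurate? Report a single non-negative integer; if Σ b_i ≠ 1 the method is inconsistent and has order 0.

2

b = (-41/39, 2/39, 2)
c = (0, 3, 9/52)
Ac = (0, 0, -3/13)
Σ b_i: (-41/39)·1 + 2/39·1 + 2·1 = 1 ✓
b·c: 2/39·3 + 2·9/52 = 1/2 ✓
b·c²: 2/39·9 + 2·81/2704 = 705/1352 ≠ 1/3 ⇒ order 2.
b·Ac: 2·(-3/13) = -6/13 ≠ 1/6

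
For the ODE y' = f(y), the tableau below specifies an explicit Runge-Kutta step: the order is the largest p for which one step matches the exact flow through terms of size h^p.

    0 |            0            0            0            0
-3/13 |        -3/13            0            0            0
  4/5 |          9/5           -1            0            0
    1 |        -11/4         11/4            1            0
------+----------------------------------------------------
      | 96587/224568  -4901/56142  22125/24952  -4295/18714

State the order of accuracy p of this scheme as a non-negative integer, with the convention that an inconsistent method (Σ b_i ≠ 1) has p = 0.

3

b = (96587/224568, -4901/56142, 22125/24952, -4295/18714)
c = (0, -3/13, 4/5, 1)
Ac = (0, 0, 3/13, 43/260)
Σ b_i: 96587/224568·1 + (-4901/56142)·1 + 22125/24952·1 + (-4295/18714)·1 = 1 ✓
b·c: (-4901/56142)·(-3/13) + 22125/24952·4/5 + (-4295/18714)·1 = 1/2 ✓
b·c²: (-4901/56142)·9/169 + 22125/24952·16/25 + (-4295/18714)·1 = 1/3 ✓
b·Ac: 22125/24952·3/13 + (-4295/18714)·43/260 = 1/6 ✓
b·c³: (-4901/56142)·(-27/2197) + 22125/24952·64/125 + (-4295/18714)·1 = 27437/121641 ≠ 1/4 ⇒ order 3.
b·(c∘Ac): 22125/24952·12/65 + (-4295/18714)·43/260 = 122363/973128 ≠ 1/8
b·Ac²: 22125/24952·(-9/169) + (-4295/18714)·13291/16900 = -276997/1216410 ≠ 1/12
b·A²c: (-4295/18714)·3/13 = -4295/81094 ≠ 1/24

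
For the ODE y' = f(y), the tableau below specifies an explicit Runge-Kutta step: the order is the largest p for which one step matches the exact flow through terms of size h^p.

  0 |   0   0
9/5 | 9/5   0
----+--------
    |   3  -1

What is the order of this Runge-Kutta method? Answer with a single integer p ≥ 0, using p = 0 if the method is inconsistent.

0

b = (3, -1)
c = (0, 9/5)
Σ b_i: 3·1 + (-1)·1 = 2 ≠ 1 ⇒ order 0.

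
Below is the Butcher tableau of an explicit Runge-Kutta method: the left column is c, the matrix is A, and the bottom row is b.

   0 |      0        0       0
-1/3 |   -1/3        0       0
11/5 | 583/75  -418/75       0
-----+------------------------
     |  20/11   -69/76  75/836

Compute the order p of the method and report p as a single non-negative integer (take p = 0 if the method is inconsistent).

b = (20/11, -69/76, 75/836)
c = (0, -1/3, 11/5)
Ac = (0, 0, 418/225)
Σ b_i: 20/11·1 + (-69/76)·1 + 75/836·1 = 1 ✓
b·c: (-69/76)·(-1/3) + 75/836·11/5 = 1/2 ✓
b·c²: (-69/76)·1/9 + 75/836·121/25 = 1/3 ✓
b·Ac: 75/836·418/225 = 1/6 ✓; 3 stages ⇒ order 3.

3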